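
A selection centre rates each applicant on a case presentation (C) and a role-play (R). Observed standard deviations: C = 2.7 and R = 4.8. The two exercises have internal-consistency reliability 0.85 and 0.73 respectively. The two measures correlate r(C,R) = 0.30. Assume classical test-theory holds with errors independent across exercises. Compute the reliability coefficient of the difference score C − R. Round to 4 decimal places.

0.6757

Var(C−R) = 2.7² + 4.8² − 2·2.7·4.8·0.30 = 30.33 − 7.776 = 22.554.
Under uncorrelated errors the observed covariances equal the true-score covariances, so only the own-variance terms attenuate.
True-score variance = [2.7²·0.85 + 4.8²·0.73] − 7.776 = 23.0157 − 7.776 = 15.2397.
Reliability = 15.2397 / 22.554 = 0.6757.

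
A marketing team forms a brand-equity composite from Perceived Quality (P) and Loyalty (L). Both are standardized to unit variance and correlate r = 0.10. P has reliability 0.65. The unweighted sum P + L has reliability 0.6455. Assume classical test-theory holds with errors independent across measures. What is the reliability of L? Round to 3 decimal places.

0.570

Var(P+L) = 2 + 2·0.10 = 2.200.
True-score variance = ρ_P + ρ_L + 2·0.10, so 0.6455 = (0.65 + ρ_L + 0.20) / 2.200.
ρ_L = 0.6455·2.200 − 0.65 − 0.20 = 0.570.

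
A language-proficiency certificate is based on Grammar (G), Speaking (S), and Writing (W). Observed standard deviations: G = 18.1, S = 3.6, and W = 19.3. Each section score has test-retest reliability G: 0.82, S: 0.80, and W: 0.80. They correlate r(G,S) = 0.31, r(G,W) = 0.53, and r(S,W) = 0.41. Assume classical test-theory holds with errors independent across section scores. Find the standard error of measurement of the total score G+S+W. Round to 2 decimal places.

Var(total) = 713.06 + 467.663 = 1180.72.
True-score variance = 577 + 467.663 = 1044.66, so reliability = 0.8848.
Error variance = 1180.72 − 1044.66 = 136.06; SEM = √136.06 = 11.66.

11.66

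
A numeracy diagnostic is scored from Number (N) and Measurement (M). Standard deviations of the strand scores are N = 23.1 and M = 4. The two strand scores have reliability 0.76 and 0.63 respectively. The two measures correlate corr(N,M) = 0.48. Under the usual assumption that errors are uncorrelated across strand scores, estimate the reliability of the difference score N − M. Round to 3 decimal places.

0.709

Var(N−M) = 23.1² + 4² − 2·23.1·4·0.48 = 549.61 − 88.704 = 460.906.
Because errors are independent across components, Cov(Tᵢ,Tⱼ) = Cov(Xᵢ,Xⱼ); the off-diagonal part of the true-score variance is the same as above.
True-score variance = [23.1²·0.76 + 4²·0.63] − 88.704 = 415.624 − 88.704 = 326.92.
Reliability = 326.92 / 460.906 = 0.709.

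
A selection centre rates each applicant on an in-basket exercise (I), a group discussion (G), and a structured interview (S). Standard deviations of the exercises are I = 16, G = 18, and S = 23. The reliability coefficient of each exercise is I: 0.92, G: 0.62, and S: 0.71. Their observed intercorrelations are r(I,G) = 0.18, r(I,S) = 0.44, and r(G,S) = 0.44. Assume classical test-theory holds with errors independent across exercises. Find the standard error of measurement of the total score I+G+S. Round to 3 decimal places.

Var(total) = 1109 + 791.84 = 1900.84.
True-score variance = 811.99 + 791.84 = 1603.83, so reliability = 0.8437.
Error variance = 1900.84 − 1603.83 = 297.01; SEM = √297.01 = 17.234.

17.234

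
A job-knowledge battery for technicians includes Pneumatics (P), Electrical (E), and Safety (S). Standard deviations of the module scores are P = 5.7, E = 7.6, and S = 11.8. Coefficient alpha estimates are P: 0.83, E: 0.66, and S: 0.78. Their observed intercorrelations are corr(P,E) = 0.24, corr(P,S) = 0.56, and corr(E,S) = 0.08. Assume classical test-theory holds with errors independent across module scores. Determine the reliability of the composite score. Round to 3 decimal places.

Var(P+E+S) = 5.7² + 7.6² + 11.8² + 2·[5.7·7.6·0.24 + 5.7·11.8·0.56 + 7.6·11.8·0.08] = 229.49 + 110.474 = 339.964.
Under uncorrelated errors the observed covariances equal the true-score covariances, so only the own-variance terms attenuate.
True-score variance = [5.7²·0.83 + 7.6²·0.66 + 11.8²·0.78] + 110.474 = 173.696 + 110.474 = 284.169.
Reliability = 284.169 / 339.964 = 0.836.

0.836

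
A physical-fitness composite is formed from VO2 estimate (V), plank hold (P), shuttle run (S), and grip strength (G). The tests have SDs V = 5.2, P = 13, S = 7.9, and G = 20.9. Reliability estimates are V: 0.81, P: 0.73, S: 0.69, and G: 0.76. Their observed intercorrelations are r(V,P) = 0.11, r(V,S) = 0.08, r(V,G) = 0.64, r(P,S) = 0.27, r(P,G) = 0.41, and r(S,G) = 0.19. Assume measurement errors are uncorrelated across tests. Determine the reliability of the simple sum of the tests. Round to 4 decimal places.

0.8538

Var(V+P+S+G) = 5.2² + 13² + 7.9² + 20.9² + 2·[5.2·13·0.11 + 5.2·7.9·0.08 + 5.2·20.9·0.64 + 13·7.9·0.27 + 13·20.9·0.41 + 7.9·20.9·0.19] = 695.26 + 501.549 = 1196.81.
Under uncorrelated errors the observed covariances equal the true-score covariances, so only the own-variance terms attenuate.
True-score variance = [5.2²·0.81 + 13²·0.73 + 7.9²·0.69 + 20.9²·0.76] + 501.549 = 520.311 + 501.549 = 1021.86.
Reliability = 1021.86 / 1196.81 = 0.8538.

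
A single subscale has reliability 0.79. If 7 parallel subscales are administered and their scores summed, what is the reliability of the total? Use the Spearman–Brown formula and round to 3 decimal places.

0.963

ρ_k = kρ / (1 + (k−1)ρ) = 7·0.79 / (1 + 6·0.79) = 5.530 / 5.740 = 0.963.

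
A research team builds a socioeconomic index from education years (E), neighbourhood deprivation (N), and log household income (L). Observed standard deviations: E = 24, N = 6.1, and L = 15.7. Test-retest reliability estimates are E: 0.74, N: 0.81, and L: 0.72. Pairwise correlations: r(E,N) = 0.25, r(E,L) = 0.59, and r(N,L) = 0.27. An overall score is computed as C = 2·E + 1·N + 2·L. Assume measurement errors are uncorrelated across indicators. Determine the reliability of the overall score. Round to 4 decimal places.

0.8353

Var(C) = 2²·24² + 6.1² + 2²·15.7² + 2·[2·24·6.1·0.25 + 4·24·15.7·0.59 + 2·6.1·15.7·0.27] = 3327.17 + 2028.33 = 5355.5.
With uncorrelated errors the cross-covariances are all true-score covariance, so they carry over unchanged; only the diagonal terms shrink to ρᵢσᵢ².
True-score variance = [2²·24²·0.74 + 6.1²·0.81 + 2²·15.7²·0.72] + 2028.33 = 2444.99 + 2028.33 = 4473.32.
Reliability = 4473.32 / 5355.5 = 0.8353.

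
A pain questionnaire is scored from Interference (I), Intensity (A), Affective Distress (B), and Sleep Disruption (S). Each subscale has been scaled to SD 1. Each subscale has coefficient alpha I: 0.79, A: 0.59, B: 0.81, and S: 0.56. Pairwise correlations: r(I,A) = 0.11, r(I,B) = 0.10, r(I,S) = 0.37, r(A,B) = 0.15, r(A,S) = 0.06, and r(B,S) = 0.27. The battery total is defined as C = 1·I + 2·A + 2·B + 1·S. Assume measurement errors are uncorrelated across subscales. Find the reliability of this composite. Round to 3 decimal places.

0.784

Var(C) = 1 + 2² + 2² + 1 + 2·[2·0.11 + 2·0.10 + 0.37 + 4·0.15 + 2·0.06 + 2·0.27] = 10 + 4.1 = 14.1.
Under uncorrelated errors the observed covariances equal the true-score covariances, so only the own-variance terms attenuate.
True-score variance = [0.79 + 2²·0.59 + 2²·0.81 + 0.56] + 4.1 = 6.95 + 4.1 = 11.05.
Reliability = 11.05 / 14.1 = 0.784.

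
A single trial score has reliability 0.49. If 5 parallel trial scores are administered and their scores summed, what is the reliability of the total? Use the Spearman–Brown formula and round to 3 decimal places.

0.828

ρ_k = kρ / (1 + (k−1)ρ) = 5·0.49 / (1 + 4·0.49) = 2.450 / 2.960 = 0.828.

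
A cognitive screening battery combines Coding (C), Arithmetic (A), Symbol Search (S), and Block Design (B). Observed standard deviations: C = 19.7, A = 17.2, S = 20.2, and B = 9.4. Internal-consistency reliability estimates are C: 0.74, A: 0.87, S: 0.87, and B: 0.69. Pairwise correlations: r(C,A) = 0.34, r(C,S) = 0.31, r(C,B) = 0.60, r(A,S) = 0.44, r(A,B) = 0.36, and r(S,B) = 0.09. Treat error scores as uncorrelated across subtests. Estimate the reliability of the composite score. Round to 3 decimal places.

Var(C+A+S+B) = 19.7² + 17.2² + 20.2² + 9.4² + 2·[19.7·17.2·0.34 + 19.7·20.2·0.31 + 19.7·9.4·0.60 + 17.2·20.2·0.44 + 17.2·9.4·0.36 + 20.2·9.4·0.09] = 1180.33 + 1155.69 = 2336.02.
Because errors are independent across components, Cov(Tᵢ,Tⱼ) = Cov(Xᵢ,Xⱼ); the off-diagonal part of the true-score variance is the same as above.
True-score variance = [19.7²·0.74 + 17.2²·0.87 + 20.2²·0.87 + 9.4²·0.69] + 1155.69 = 960.531 + 1155.69 = 2116.22.
Reliability = 2116.22 / 2336.02 = 0.906.

0.906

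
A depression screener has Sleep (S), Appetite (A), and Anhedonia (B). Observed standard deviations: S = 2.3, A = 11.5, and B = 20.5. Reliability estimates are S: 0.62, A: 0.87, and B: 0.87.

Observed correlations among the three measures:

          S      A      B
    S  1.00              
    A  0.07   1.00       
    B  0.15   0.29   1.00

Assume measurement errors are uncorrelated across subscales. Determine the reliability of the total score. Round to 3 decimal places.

Var(S+A+B) = 2.3² + 11.5² + 20.5² + 2·[2.3·11.5·0.07 + 2.3·20.5·0.15 + 11.5·20.5·0.29] = 557.79 + 154.583 = 712.373.
Under uncorrelated errors the observed covariances equal the true-score covariances, so only the own-variance terms attenuate.
True-score variance = [2.3²·0.62 + 11.5²·0.87 + 20.5²·0.87] + 154.583 = 483.955 + 154.583 = 638.538.
Reliability = 638.538 / 712.373 = 0.896.

0.896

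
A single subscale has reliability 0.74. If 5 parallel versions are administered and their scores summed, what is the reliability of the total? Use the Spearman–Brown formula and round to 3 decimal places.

0.934

ρ_k = kρ / (1 + (k−1)ρ) = 5·0.74 / (1 + 4·0.74) = 3.700 / 3.960 = 0.934.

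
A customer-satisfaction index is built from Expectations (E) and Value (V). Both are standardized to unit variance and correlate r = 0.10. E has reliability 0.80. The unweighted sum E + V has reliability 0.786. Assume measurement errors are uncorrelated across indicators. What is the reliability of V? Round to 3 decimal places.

0.729

Var(E+V) = 2 + 2·0.10 = 2.200.
True-score variance = ρ_E + ρ_V + 2·0.10, so 0.786 = (0.80 + ρ_V + 0.20) / 2.200.
ρ_V = 0.786·2.200 − 0.80 − 0.20 = 0.729.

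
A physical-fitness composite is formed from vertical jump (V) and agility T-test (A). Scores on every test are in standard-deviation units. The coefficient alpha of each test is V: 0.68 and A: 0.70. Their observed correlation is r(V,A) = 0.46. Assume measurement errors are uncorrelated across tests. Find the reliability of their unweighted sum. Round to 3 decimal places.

Var(V+A) = 2 + 2·[0.46] = 2 + 0.92 = 2.92.
Because errors are independent across components, Cov(Tᵢ,Tⱼ) = Cov(Xᵢ,Xⱼ); the off-diagonal part of the true-score variance is the same as above.
True-score variance = [0.68 + 0.70] + 0.92 = 1.38 + 0.92 = 2.3.
Reliability = 2.3 / 2.92 = 0.788.

0.788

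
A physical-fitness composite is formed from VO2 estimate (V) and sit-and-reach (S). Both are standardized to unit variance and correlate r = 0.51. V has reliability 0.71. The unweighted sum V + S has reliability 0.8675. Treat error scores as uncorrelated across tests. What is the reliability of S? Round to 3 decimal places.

0.890

Var(V+S) = 2 + 2·0.51 = 3.020.
True-score variance = ρ_V + ρ_S + 2·0.51, so 0.8675 = (0.71 + ρ_S + 1.02) / 3.020.
ρ_S = 0.8675·3.020 − 0.71 − 1.02 = 0.890.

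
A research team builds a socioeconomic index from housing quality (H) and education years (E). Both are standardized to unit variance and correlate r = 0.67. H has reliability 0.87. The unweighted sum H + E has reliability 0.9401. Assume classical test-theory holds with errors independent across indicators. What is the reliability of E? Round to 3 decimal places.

0.930

Var(H+E) = 2 + 2·0.67 = 3.340.
True-score variance = ρ_H + ρ_E + 2·0.67, so 0.9401 = (0.87 + ρ_E + 1.34) / 3.340.
ρ_E = 0.9401·3.340 − 0.87 − 1.34 = 0.930.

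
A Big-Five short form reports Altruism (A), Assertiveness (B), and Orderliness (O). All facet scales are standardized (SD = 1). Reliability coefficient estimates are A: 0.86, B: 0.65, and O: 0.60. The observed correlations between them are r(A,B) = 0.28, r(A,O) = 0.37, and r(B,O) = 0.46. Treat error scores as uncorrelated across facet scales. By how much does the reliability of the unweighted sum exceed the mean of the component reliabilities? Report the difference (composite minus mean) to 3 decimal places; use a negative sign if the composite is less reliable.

Var(sum) = 3 + 2.22 = 5.22; true-score variance = 2.11 + 2.22 = 4.33; composite reliability = 0.8295.
Mean component reliability = 0.7033.
Difference = 0.8295 − 0.7033 = 0.126.

0.126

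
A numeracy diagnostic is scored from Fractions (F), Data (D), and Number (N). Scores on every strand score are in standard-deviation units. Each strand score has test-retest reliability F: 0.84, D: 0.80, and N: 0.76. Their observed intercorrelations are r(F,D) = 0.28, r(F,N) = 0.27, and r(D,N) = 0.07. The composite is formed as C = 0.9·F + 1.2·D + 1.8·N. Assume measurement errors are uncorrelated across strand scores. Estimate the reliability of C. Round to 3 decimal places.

Var(C) = 0.9² + 1.2² + 1.8² + 2·[1.08·0.28 + 1.62·0.27 + 2.16·0.07] = 5.49 + 1.782 = 7.272.
Because errors are independent across components, Cov(Tᵢ,Tⱼ) = Cov(Xᵢ,Xⱼ); the off-diagonal part of the true-score variance is the same as above.
True-score variance = [0.9²·0.84 + 1.2²·0.80 + 1.8²·0.76] + 1.782 = 4.2948 + 1.782 = 6.0768.
Reliability = 6.0768 / 7.272 = 0.836.

0.836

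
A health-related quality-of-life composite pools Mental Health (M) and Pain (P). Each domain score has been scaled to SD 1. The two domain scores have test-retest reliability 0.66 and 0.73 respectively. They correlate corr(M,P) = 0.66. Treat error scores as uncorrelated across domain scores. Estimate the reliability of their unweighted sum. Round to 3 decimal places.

0.816

Var(M+P) = 2 + 2·[0.66] = 2 + 1.32 = 3.32.
Because errors are independent across components, Cov(Tᵢ,Tⱼ) = Cov(Xᵢ,Xⱼ); the off-diagonal part of the true-score variance is the same as above.
True-score variance = [0.66 + 0.73] + 1.32 = 1.39 + 1.32 = 2.71.
Reliability = 2.71 / 3.32 = 0.816.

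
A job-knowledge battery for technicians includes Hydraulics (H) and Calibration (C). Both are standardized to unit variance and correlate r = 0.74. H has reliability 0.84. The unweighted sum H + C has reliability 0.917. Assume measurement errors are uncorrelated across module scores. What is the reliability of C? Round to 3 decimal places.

Var(H+C) = 2 + 2·0.74 = 3.480.
True-score variance = ρ_H + ρ_C + 2·0.74, so 0.917 = (0.84 + ρ_C + 1.48) / 3.480.
ρ_C = 0.917·3.480 − 0.84 − 1.48 = 0.871.

0.871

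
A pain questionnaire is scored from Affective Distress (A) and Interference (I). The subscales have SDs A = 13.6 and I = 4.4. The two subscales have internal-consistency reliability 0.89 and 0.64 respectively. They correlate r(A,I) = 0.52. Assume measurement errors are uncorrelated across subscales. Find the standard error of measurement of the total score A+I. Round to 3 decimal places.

5.226

Var(total) = 204.32 + 62.2336 = 266.554.
True-score variance = 177.005 + 62.2336 = 239.238, so reliability = 0.8975.
Error variance = 266.554 − 239.238 = 27.3152; SEM = √27.3152 = 5.226.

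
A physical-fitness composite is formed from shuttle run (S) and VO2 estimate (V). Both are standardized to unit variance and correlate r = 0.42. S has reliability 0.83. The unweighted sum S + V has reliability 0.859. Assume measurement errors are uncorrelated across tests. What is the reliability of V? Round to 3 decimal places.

Var(S+V) = 2 + 2·0.42 = 2.840.
True-score variance = ρ_S + ρ_V + 2·0.42, so 0.859 = (0.83 + ρ_V + 0.84) / 2.840.
ρ_V = 0.859·2.840 − 0.83 − 0.84 = 0.770.

0.770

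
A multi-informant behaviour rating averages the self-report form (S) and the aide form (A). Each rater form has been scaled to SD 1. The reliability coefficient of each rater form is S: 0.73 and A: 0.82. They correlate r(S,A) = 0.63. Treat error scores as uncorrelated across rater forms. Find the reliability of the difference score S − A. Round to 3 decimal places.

0.392

Var(S−A) = 1 + 1 − 2·0.63 = 2 − 1.26 = 0.74.
Under uncorrelated errors the observed covariances equal the true-score covariances, so only the own-variance terms attenuate.
True-score variance = [0.73 + 0.82] − 1.26 = 1.55 − 1.26 = 0.29.
Reliability = 0.29 / 0.74 = 0.392.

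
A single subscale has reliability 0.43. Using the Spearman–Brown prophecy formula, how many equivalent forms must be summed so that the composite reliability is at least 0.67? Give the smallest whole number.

k ≥ ρ*(1−ρ₁)/(ρ₁(1−ρ*)) = 0.67·0.57 / (0.43·0.33) = 2.691.
Smallest integer k = 3.

3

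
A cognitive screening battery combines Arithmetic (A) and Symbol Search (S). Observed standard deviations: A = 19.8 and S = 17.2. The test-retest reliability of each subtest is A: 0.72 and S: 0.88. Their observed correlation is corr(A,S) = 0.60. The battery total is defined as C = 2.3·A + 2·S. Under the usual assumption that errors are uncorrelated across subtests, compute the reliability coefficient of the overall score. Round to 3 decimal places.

Var(C) = 2.3²·19.8² + 2²·17.2² + 2·[4.6·19.8·17.2·0.60] = 3257.25 + 1879.89 = 5137.14.
With uncorrelated errors the cross-covariances are all true-score covariance, so they carry over unchanged; only the diagonal terms shrink to ρᵢσᵢ².
True-score variance = [2.3²·19.8²·0.72 + 2²·17.2²·0.88] + 1879.89 = 2534.56 + 1879.89 = 4414.45.
Reliability = 4414.45 / 5137.14 = 0.859.

0.859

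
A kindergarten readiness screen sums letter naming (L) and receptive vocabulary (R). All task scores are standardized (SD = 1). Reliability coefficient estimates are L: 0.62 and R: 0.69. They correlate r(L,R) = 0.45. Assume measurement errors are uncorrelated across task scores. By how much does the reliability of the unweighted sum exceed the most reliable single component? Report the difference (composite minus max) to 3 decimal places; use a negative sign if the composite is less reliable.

Var(sum) = 2 + 0.9 = 2.9; true-score variance = 1.31 + 0.9 = 2.21; composite reliability = 0.7621.
Max component reliability = 0.6900.
Difference = 0.7621 − 0.6900 = 0.072.

0.072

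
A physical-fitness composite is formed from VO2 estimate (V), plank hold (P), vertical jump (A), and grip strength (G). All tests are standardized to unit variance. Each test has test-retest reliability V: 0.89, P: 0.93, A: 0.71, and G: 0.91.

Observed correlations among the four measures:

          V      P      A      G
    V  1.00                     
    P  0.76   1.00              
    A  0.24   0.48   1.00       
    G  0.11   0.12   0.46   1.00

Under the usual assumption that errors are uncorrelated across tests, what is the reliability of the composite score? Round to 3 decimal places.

0.933

Var(V+P+A+G) = 4 + 2·[0.76 + 0.24 + 0.11 + 0.48 + 0.12 + 0.46] = 4 + 4.34 = 8.34.
Because errors are independent across components, Cov(Tᵢ,Tⱼ) = Cov(Xᵢ,Xⱼ); the off-diagonal part of the true-score variance is the same as above.
True-score variance = [0.89 + 0.93 + 0.71 + 0.91] + 4.34 = 3.44 + 4.34 = 7.78.
Reliability = 7.78 / 8.34 = 0.933.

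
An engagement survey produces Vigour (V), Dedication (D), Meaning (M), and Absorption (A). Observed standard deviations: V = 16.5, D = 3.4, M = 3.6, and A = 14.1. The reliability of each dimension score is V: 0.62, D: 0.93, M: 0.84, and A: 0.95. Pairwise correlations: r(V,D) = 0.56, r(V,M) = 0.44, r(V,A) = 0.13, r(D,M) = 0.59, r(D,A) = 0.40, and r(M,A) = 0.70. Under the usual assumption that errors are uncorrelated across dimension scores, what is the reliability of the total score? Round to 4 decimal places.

Var(V+D+M+A) = 16.5² + 3.4² + 3.6² + 14.1² + 2·[16.5·3.4·0.56 + 16.5·3.6·0.44 + 16.5·14.1·0.13 + 3.4·3.6·0.59 + 3.4·14.1·0.40 + 3.6·14.1·0.70] = 495.58 + 299.452 = 795.032.
Because errors are independent across components, Cov(Tᵢ,Tⱼ) = Cov(Xᵢ,Xⱼ); the off-diagonal part of the true-score variance is the same as above.
True-score variance = [16.5²·0.62 + 3.4²·0.93 + 3.6²·0.84 + 14.1²·0.95] + 299.452 = 379.302 + 299.452 = 678.754.
Reliability = 678.754 / 795.032 = 0.8537.

0.8537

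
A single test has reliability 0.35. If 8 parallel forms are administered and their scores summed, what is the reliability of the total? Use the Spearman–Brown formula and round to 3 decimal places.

ρ_k = kρ / (1 + (k−1)ρ) = 8·0.35 / (1 + 7·0.35) = 2.800 / 3.450 = 0.812.

0.812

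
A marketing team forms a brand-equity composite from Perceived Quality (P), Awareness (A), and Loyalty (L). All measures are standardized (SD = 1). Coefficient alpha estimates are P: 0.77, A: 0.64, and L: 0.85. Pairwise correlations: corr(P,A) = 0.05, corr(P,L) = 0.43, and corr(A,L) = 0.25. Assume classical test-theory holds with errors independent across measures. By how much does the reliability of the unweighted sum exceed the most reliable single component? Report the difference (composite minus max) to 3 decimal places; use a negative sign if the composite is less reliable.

-0.016

Var(sum) = 3 + 1.46 = 4.46; true-score variance = 2.26 + 1.46 = 3.72; composite reliability = 0.8341.
Max component reliability = 0.8500.
Difference = 0.8341 − 0.8500 = -0.016.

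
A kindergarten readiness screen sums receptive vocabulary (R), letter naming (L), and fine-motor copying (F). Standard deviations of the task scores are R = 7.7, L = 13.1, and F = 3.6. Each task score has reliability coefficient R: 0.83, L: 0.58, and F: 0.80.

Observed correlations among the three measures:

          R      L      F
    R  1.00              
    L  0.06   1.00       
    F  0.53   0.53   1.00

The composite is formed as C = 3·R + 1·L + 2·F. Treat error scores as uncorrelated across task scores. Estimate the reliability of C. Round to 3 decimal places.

0.838

Var(C) = 3²·7.7² + 13.1² + 2²·3.6² + 2·[3·7.7·13.1·0.06 + 6·7.7·3.6·0.53 + 2·13.1·3.6·0.53] = 757.06 + 312.592 = 1069.65.
Under uncorrelated errors the observed covariances equal the true-score covariances, so only the own-variance terms attenuate.
True-score variance = [3²·7.7²·0.83 + 13.1²·0.58 + 2²·3.6²·0.80] + 312.592 = 583.902 + 312.592 = 896.494.
Reliability = 896.494 / 1069.65 = 0.838.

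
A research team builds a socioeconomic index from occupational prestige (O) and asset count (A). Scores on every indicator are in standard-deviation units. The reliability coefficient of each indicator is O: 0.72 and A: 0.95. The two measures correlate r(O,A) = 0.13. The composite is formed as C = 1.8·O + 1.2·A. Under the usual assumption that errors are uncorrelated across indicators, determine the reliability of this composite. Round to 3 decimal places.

Var(C) = 1.8² + 1.2² + 2·[2.16·0.13] = 4.68 + 0.5616 = 5.2416.
Under uncorrelated errors the observed covariances equal the true-score covariances, so only the own-variance terms attenuate.
True-score variance = [1.8²·0.72 + 1.2²·0.95] + 0.5616 = 3.7008 + 0.5616 = 4.2624.
Reliability = 4.2624 / 5.2416 = 0.813.

0.813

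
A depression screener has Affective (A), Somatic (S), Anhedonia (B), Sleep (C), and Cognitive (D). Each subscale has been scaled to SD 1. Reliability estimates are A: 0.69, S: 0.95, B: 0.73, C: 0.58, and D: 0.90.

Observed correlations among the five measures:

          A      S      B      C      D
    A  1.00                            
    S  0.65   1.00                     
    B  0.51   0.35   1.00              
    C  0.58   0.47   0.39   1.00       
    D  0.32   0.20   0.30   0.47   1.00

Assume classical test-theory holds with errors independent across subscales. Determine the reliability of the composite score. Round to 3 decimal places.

0.915

Var(A+S+B+C+D) = 5 + 2·[0.65 + 0.51 + 0.58 + 0.32 + 0.35 + 0.47 + 0.20 + 0.39 + 0.30 + 0.47] = 5 + 8.48 = 13.48.
With uncorrelated errors the cross-covariances are all true-score covariance, so they carry over unchanged; only the diagonal terms shrink to ρᵢσᵢ².
True-score variance = [0.69 + 0.95 + 0.73 + 0.58 + 0.90] + 8.48 = 3.85 + 8.48 = 12.33.
Reliability = 12.33 / 13.48 = 0.915.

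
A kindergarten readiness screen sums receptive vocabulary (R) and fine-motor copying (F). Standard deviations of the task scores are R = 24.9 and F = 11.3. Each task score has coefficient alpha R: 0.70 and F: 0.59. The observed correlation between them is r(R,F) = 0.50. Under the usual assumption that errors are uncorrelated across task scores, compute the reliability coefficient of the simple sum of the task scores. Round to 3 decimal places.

0.768

Var(R+F) = 24.9² + 11.3² + 2·[24.9·11.3·0.50] = 747.7 + 281.37 = 1029.07.
Because errors are independent across components, Cov(Tᵢ,Tⱼ) = Cov(Xᵢ,Xⱼ); the off-diagonal part of the true-score variance is the same as above.
True-score variance = [24.9²·0.70 + 11.3²·0.59] + 281.37 = 509.344 + 281.37 = 790.714.
Reliability = 790.714 / 1029.07 = 0.768.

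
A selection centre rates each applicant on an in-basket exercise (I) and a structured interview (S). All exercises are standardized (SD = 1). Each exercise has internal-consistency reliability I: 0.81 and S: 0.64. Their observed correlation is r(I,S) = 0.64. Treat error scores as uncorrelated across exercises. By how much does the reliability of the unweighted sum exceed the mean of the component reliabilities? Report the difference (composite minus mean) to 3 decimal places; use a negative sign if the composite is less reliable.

0.107

Var(sum) = 2 + 1.28 = 3.28; true-score variance = 1.45 + 1.28 = 2.73; composite reliability = 0.8323.
Mean component reliability = 0.7250.
Difference = 0.8323 − 0.7250 = 0.107.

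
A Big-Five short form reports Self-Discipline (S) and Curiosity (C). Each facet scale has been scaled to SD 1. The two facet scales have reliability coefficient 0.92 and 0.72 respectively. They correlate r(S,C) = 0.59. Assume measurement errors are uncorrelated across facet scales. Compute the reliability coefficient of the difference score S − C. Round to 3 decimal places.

0.561

Var(S−C) = 1 + 1 − 2·0.59 = 2 − 1.18 = 0.82.
Under uncorrelated errors the observed covariances equal the true-score covariances, so only the own-variance terms attenuate.
True-score variance = [0.92 + 0.72] − 1.18 = 1.64 − 1.18 = 0.46.
Reliability = 0.46 / 0.82 = 0.561.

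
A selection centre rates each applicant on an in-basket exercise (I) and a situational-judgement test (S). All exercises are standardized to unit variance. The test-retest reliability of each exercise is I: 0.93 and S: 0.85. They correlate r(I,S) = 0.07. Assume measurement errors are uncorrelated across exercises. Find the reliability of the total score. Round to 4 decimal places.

Var(I+S) = 2 + 2·[0.07] = 2 + 0.14 = 2.14.
Because errors are independent across components, Cov(Tᵢ,Tⱼ) = Cov(Xᵢ,Xⱼ); the off-diagonal part of the true-score variance is the same as above.
True-score variance = [0.93 + 0.85] + 0.14 = 1.78 + 0.14 = 1.92.
Reliability = 1.92 / 2.14 = 0.8972.

0.8972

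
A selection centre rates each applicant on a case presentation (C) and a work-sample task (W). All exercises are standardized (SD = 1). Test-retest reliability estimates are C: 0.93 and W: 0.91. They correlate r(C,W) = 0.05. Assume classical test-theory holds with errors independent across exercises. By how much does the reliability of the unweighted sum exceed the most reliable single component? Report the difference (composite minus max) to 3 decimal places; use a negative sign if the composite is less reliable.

-0.006

Var(sum) = 2 + 0.1 = 2.1; true-score variance = 1.84 + 0.1 = 1.94; composite reliability = 0.9238.
Max component reliability = 0.9300.
Difference = 0.9238 − 0.9300 = -0.006.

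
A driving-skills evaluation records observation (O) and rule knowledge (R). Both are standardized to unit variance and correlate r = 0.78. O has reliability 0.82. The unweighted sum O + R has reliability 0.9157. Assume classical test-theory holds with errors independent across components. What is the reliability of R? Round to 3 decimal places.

0.880

Var(O+R) = 2 + 2·0.78 = 3.560.
True-score variance = ρ_O + ρ_R + 2·0.78, so 0.9157 = (0.82 + ρ_R + 1.56) / 3.560.
ρ_R = 0.9157·3.560 − 0.82 − 1.56 = 0.880.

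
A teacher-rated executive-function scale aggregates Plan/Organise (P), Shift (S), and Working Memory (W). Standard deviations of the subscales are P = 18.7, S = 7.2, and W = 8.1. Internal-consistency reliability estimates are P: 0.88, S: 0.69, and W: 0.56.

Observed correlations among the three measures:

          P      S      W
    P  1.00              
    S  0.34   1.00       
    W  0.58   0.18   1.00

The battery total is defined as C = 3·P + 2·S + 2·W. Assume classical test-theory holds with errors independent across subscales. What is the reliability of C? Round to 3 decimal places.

0.895

Var(C) = 3²·18.7² + 2²·7.2² + 2²·8.1² + 2·[6·18.7·7.2·0.34 + 6·18.7·8.1·0.58 + 4·7.2·8.1·0.18] = 3617.01 + 1687.54 = 5304.55.
With uncorrelated errors the cross-covariances are all true-score covariance, so they carry over unchanged; only the diagonal terms shrink to ρᵢσᵢ².
True-score variance = [3²·18.7²·0.88 + 2²·7.2²·0.69 + 2²·8.1²·0.56] + 1687.54 = 3059.59 + 1687.54 = 4747.13.
Reliability = 4747.13 / 5304.55 = 0.895.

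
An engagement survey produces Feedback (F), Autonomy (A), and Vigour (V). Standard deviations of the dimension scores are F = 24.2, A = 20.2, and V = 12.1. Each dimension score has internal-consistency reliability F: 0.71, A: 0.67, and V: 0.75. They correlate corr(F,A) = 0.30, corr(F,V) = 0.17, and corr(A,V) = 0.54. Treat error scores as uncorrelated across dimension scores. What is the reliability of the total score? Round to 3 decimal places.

Var(F+A+V) = 24.2² + 20.2² + 12.1² + 2·[24.2·20.2·0.30 + 24.2·12.1·0.17 + 20.2·12.1·0.54] = 1140.09 + 656.836 = 1796.93.
Because errors are independent across components, Cov(Tᵢ,Tⱼ) = Cov(Xᵢ,Xⱼ); the off-diagonal part of the true-score variance is the same as above.
True-score variance = [24.2²·0.71 + 20.2²·0.67 + 12.1²·0.75] + 656.836 = 798.999 + 656.836 = 1455.84.
Reliability = 1455.84 / 1796.93 = 0.810.

0.810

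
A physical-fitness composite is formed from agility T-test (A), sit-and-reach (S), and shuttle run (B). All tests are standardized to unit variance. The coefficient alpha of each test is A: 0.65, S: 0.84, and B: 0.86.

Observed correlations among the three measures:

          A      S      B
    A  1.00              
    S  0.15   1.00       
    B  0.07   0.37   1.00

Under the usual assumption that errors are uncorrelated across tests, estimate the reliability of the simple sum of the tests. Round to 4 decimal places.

0.8445

Var(A+S+B) = 3 + 2·[0.15 + 0.07 + 0.37] = 3 + 1.18 = 4.18.
With uncorrelated errors the cross-covariances are all true-score covariance, so they carry over unchanged; only the diagonal terms shrink to ρᵢσᵢ².
True-score variance = [0.65 + 0.84 + 0.86] + 1.18 = 2.35 + 1.18 = 3.53.
Reliability = 3.53 / 4.18 = 0.8445.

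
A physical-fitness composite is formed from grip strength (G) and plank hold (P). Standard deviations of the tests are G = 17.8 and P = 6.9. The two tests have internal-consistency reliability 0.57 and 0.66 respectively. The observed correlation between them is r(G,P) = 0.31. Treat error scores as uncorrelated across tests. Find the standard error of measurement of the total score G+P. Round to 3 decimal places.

Var(total) = 364.45 + 76.1484 = 440.598.
True-score variance = 212.021 + 76.1484 = 288.17, so reliability = 0.6540.
Error variance = 440.598 − 288.17 = 152.429; SEM = √152.429 = 12.346.

12.346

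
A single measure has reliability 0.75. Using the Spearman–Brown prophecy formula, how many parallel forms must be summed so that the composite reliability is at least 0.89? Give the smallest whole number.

3

k ≥ ρ*(1−ρ₁)/(ρ₁(1−ρ*)) = 0.89·0.25 / (0.75·0.11) = 2.697.
Smallest integer k = 3.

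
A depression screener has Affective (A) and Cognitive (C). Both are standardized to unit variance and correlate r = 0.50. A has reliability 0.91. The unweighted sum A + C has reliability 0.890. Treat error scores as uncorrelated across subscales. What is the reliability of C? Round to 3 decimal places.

0.760

Var(A+C) = 2 + 2·0.50 = 3.000.
True-score variance = ρ_A + ρ_C + 2·0.50, so 0.890 = (0.91 + ρ_C + 1.00) / 3.000.
ρ_C = 0.890·3.000 − 0.91 − 1.00 = 0.760.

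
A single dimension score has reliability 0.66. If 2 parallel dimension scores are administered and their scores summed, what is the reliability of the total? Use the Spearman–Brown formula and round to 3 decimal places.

0.795

ρ_k = kρ / (1 + (k−1)ρ) = 2·0.66 / (1 + 1·0.66) = 1.320 / 1.660 = 0.795.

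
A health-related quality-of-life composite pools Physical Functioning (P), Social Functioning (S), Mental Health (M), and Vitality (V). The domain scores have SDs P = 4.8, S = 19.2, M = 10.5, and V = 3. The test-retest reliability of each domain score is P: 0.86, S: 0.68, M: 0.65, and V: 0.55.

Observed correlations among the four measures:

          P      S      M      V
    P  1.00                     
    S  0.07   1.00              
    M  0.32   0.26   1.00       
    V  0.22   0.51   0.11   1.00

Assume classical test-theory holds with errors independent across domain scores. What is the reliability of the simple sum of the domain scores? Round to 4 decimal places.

Var(P+S+M+V) = 4.8² + 19.2² + 10.5² + 3² + 2·[4.8·19.2·0.07 + 4.8·10.5·0.32 + 4.8·3·0.22 + 19.2·10.5·0.26 + 19.2·3·0.51 + 10.5·3·0.11] = 510.93 + 222.008 = 732.938.
Under uncorrelated errors the observed covariances equal the true-score covariances, so only the own-variance terms attenuate.
True-score variance = [4.8²·0.86 + 19.2²·0.68 + 10.5²·0.65 + 3²·0.55] + 222.008 = 347.102 + 222.008 = 569.111.
Reliability = 569.111 / 732.938 = 0.7765.

0.7765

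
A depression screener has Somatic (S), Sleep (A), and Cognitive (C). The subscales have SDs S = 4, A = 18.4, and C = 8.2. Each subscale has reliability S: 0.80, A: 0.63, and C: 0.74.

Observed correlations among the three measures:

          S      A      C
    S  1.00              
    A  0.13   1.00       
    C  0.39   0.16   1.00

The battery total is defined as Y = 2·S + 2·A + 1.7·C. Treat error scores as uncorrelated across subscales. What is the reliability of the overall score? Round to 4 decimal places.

Var(Y) = 2²·4² + 2²·18.4² + 1.7²·8.2² + 2·[4·4·18.4·0.13 + 3.4·4·8.2·0.39 + 3.4·18.4·8.2·0.16] = 1612.56 + 327.687 = 1940.25.
Because errors are independent across components, Cov(Tᵢ,Tⱼ) = Cov(Xᵢ,Xⱼ); the off-diagonal part of the true-score variance is the same as above.
True-score variance = [2²·4²·0.80 + 2²·18.4²·0.63 + 1.7²·8.2²·0.74] + 327.687 = 1048.17 + 327.687 = 1375.86.
Reliability = 1375.86 / 1940.25 = 0.7091.

0.7091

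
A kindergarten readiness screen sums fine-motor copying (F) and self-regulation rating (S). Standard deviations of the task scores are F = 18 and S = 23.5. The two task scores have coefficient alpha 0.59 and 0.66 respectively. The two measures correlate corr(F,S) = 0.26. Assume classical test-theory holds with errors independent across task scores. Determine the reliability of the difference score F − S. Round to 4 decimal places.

Var(F−S) = 18² + 23.5² − 2·18·23.5·0.26 = 876.25 − 219.96 = 656.29.
Because errors are independent across components, Cov(Tᵢ,Tⱼ) = Cov(Xᵢ,Xⱼ); the off-diagonal part of the true-score variance is the same as above.
True-score variance = [18²·0.59 + 23.5²·0.66] − 219.96 = 555.645 − 219.96 = 335.685.
Reliability = 335.685 / 656.29 = 0.5115.

0.5115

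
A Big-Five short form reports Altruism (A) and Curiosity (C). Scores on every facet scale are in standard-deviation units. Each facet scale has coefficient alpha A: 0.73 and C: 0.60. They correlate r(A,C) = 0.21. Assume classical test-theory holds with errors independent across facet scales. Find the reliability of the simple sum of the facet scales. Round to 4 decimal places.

Var(A+C) = 2 + 2·[0.21] = 2 + 0.42 = 2.42.
With uncorrelated errors the cross-covariances are all true-score covariance, so they carry over unchanged; only the diagonal terms shrink to ρᵢσᵢ².
True-score variance = [0.73 + 0.60] + 0.42 = 1.33 + 0.42 = 1.75.
Reliability = 1.75 / 2.42 = 0.7231.

0.7231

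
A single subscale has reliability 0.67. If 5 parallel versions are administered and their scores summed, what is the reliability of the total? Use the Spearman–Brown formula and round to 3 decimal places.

0.910

ρ_k = kρ / (1 + (k−1)ρ) = 5·0.67 / (1 + 4·0.67) = 3.350 / 3.680 = 0.910.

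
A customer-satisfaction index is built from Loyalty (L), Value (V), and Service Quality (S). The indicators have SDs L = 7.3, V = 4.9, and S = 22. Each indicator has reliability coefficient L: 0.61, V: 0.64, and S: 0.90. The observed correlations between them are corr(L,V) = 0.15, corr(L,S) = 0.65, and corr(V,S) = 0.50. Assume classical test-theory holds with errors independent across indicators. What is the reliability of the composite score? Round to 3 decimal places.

Var(L+V+S) = 7.3² + 4.9² + 22² + 2·[7.3·4.9·0.15 + 7.3·22·0.65 + 4.9·22·0.50] = 561.3 + 327.311 = 888.611.
Because errors are independent across components, Cov(Tᵢ,Tⱼ) = Cov(Xᵢ,Xⱼ); the off-diagonal part of the true-score variance is the same as above.
True-score variance = [7.3²·0.61 + 4.9²·0.64 + 22²·0.90] + 327.311 = 483.473 + 327.311 = 810.784.
Reliability = 810.784 / 888.611 = 0.912.

0.912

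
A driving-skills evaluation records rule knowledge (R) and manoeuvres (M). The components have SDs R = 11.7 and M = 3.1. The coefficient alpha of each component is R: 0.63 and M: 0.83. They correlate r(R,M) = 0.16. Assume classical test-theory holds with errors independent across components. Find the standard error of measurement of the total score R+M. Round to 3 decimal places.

Var(total) = 146.5 + 11.6064 = 158.106.
True-score variance = 94.217 + 11.6064 = 105.823, so reliability = 0.6693.
Error variance = 158.106 − 105.823 = 52.283; SEM = √52.283 = 7.231.

7.231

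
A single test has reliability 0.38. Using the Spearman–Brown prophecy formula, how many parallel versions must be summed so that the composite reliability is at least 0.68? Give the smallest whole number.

k ≥ ρ*(1−ρ₁)/(ρ₁(1−ρ*)) = 0.68·0.62 / (0.38·0.32) = 3.467.
Smallest integer k = 4.

4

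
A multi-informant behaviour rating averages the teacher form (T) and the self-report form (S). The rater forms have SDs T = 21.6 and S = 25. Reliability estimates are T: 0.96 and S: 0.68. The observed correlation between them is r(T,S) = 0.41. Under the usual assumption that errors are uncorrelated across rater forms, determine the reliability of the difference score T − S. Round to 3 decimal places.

0.663

Var(T−S) = 21.6² + 25² − 2·21.6·25·0.41 = 1091.56 − 442.8 = 648.76.
With uncorrelated errors the cross-covariances are all true-score covariance, so they carry over unchanged; only the diagonal terms shrink to ρᵢσᵢ².
True-score variance = [21.6²·0.96 + 25²·0.68] − 442.8 = 872.898 − 442.8 = 430.098.
Reliability = 430.098 / 648.76 = 0.663.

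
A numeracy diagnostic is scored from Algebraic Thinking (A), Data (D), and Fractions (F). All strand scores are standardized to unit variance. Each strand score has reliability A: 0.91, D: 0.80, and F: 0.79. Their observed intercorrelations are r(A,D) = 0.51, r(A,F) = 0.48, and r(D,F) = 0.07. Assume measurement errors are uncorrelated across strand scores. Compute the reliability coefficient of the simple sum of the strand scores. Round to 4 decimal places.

0.9023

Var(A+D+F) = 3 + 2·[0.51 + 0.48 + 0.07] = 3 + 2.12 = 5.12.
Because errors are independent across components, Cov(Tᵢ,Tⱼ) = Cov(Xᵢ,Xⱼ); the off-diagonal part of the true-score variance is the same as above.
True-score variance = [0.91 + 0.80 + 0.79] + 2.12 = 2.5 + 2.12 = 4.62.
Reliability = 4.62 / 5.12 = 0.9023.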